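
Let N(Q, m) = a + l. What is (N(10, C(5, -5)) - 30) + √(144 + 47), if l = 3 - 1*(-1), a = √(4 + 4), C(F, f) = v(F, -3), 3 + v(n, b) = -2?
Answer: -26 + √191 + 2*√2 ≈ -9.3513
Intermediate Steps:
v(n, b) = -5 (v(n, b) = -3 - 2 = -5)
C(F, f) = -5
a = 2*√2 (a = √8 = 2*√2 ≈ 2.8284)
l = 4 (l = 3 + 1 = 4)
N(Q, m) = 4 + 2*√2 (N(Q, m) = 2*√2 + 4 = 4 + 2*√2)
(N(10, C(5, -5)) - 30) + √(144 + 47) = ((4 + 2*√2) - 30) + √(144 + 47) = (-26 + 2*√2) + √191 = -26 + √191 + 2*√2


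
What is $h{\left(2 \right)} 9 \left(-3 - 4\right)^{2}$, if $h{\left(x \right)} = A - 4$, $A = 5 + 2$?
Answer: $1323$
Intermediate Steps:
$A = 7$
$h{\left(x \right)} = 3$ ($h{\left(x \right)} = 7 - 4 = 3$)
$h{\left(2 \right)} 9 \left(-3 - 4\right)^{2} = 3 \cdot 9 \left(-3 - 4\right)^{2} = 27 \left(-7\right)^{2} = 27 \cdot 49 = 1323$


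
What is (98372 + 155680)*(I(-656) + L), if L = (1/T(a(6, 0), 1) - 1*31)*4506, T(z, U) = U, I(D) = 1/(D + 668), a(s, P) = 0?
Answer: -34342728189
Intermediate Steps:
I(D) = 1/(668 + D)
L = -135180 (L = (1/1 - 1*31)*4506 = (1 - 31)*4506 = -30*4506 = -135180)
(98372 + 155680)*(I(-656) + L) = (98372 + 155680)*(1/(668 - 656) - 135180) = 254052*(1/12 - 135180) = 254052*(-1622159/12) = -34342728189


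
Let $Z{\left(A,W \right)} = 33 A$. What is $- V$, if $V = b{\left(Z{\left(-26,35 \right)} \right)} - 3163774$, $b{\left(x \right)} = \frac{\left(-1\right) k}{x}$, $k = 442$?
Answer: $\frac{104404525}{33} \approx 3.1638 \cdot 10^{6}$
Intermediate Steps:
$b{\left(x \right)} = - \frac{442}{x}$ ($b{\left(x \right)} = \frac{\left(-1\right) 442}{x} = - \frac{442}{x}$)
$V = - \frac{104404525}{33}$ ($V = - \frac{442}{33 \left(-26\right)} - 3163774 = - \frac{442}{-858} - 3163774 = \left(-442\right) \left(- \frac{1}{858}\right) - 3163774 = \frac{17}{33} - 3163774 = - \frac{104404525}{33} \approx -3.1638 \cdot 10^{6}$)
$- V = \left(-1\right) \left(- \frac{104404525}{33}\right) = \frac{104404525}{33}$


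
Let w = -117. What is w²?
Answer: 13689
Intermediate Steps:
w² = (-117)² = 13689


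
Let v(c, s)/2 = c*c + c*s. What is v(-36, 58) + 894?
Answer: -690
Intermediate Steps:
v(c, s) = 2*c² + 2*c*s (v(c, s) = 2*(c*c + c*s) = 2*(c² + c*s) = 2*c² + 2*c*s)
v(-36, 58) + 894 = 2*(-36)*(-36 + 58) + 894 = 2*(-36)*22 + 894 = -1584 + 894 = -690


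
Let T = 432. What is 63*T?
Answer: 27216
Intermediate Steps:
63*T = 63*432 = 27216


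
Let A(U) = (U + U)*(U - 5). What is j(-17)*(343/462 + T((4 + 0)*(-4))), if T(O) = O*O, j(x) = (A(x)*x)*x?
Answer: 166501570/3 ≈ 5.5501e+7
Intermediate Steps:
A(U) = 2*U*(-5 + U) (A(U) = (2*U)*(-5 + U) = 2*U*(-5 + U))
j(x) = 2*x³*(-5 + x) (j(x) = ((2*x*(-5 + x))*x)*x = (2*x²*(-5 + x))*x = 2*x³*(-5 + x))
T(O) = O²
j(-17)*(343/462 + T((4 + 0)*(-4))) = (2*(-17)³*(-5 - 17))*(343/462 + ((4 + 0)*(-4))²) = (2*(-4913)*(-22))*(343*(1/462) + (4*(-4))²) = 216172*(49/66 + (-16)²) = 216172*(49/66 + 256) = 216172*(16945/66) = 166501570/3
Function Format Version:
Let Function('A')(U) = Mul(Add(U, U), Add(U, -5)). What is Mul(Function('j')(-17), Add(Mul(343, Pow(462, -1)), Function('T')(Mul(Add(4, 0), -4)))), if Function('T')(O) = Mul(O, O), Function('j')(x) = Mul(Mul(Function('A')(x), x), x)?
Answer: Rational(166501570, 3) ≈ 5.5501e+7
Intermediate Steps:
Function('A')(U) = Mul(2, U, Add(-5, U)) (Function('A')(U) = Mul(Mul(2, U), Add(-5, U)) = Mul(2, U, Add(-5, U)))
Function('j')(x) = Mul(2, Pow(x, 3), Add(-5, x)) (Function('j')(x) = Mul(Mul(Mul(2, x, Add(-5, x)), x), x) = Mul(Mul(2, Pow(x, 2), Add(-5, x)), x) = Mul(2, Pow(x, 3), Add(-5, x)))
Function('T')(O) = Pow(O, 2)
Mul(Function('j')(-17), Add(Mul(343, Pow(462, -1)), Function('T')(Mul(Add(4, 0), -4)))) = Mul(Mul(2, Pow(-17, 3), Add(-5, -17)), Add(Mul(343, Pow(462, -1)), Pow(Mul(Add(4, 0), -4), 2))) = Mul(Mul(2, -4913, -22), Add(Mul(343, Rational(1, 462)), Pow(Mul(4, -4), 2))) = Mul(216172, Add(Rational(49, 66), Pow(-16, 2))) = Mul(216172, Add(Rational(49, 66), 256)) = Mul(216172, Rational(16945, 66)) = Rational(166501570, 3)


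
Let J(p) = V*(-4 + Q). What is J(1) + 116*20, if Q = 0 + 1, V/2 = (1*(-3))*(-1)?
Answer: 2302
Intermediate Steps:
V = 6 (V = 2*((1*(-3))*(-1)) = 2*(-3*(-1)) = 2*3 = 6)
Q = 1
J(p) = -18 (J(p) = 6*(-4 + 1) = 6*(-3) = -18)
J(1) + 116*20 = -18 + 116*20 = -18 + 2320 = 2302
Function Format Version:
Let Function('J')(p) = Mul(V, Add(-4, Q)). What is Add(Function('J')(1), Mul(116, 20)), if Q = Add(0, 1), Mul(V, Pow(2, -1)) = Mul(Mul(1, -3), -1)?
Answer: 2302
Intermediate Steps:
V = 6 (V = Mul(2, Mul(Mul(1, -3), -1)) = Mul(2, Mul(-3, -1)) = Mul(2, 3) = 6)
Q = 1
Function('J')(p) = -18 (Function('J')(p) = Mul(6, Add(-4, 1)) = Mul(6, -3) = -18)
Add(Function('J')(1), Mul(116, 20)) = Add(-18, Mul(116, 20)) = Add(-18, 2320) = 2302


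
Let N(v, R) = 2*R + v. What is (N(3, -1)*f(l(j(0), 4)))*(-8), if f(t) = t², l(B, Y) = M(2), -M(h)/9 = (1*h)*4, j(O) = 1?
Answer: -41472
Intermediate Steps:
M(h) = -36*h (M(h) = -9*1*h*4 = -9*h*4 = -36*h)
N(v, R) = v + 2*R
l(B, Y) = -72 (l(B, Y) = -36*2 = -72)
(N(3, -1)*f(l(j(0), 4)))*(-8) = ((3 + 2*(-1))*(-72)²)*(-8) = ((3 - 2)*5184)*(-8) = (1*5184)*(-8) = 5184*(-8) = -41472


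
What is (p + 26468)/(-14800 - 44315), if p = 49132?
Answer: -720/563 ≈ -1.2789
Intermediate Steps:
(p + 26468)/(-14800 - 44315) = (49132 + 26468)/(-14800 - 44315) = 75600/(-59115) = 75600*(-1/59115) = -720/563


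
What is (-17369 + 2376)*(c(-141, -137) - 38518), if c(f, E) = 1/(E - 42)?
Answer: 103372581939/179 ≈ 5.7750e+8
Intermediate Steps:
c(f, E) = 1/(-42 + E)
(-17369 + 2376)*(c(-141, -137) - 38518) = (-17369 + 2376)*(1/(-42 - 137) - 38518) = -14993*(1/(-179) - 38518) = -14993*(-1/179 - 38518) = -14993*(-6894723/179) = 103372581939/179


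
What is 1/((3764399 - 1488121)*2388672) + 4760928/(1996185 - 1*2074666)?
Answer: -1991269680450558059/32824868553240192 ≈ -60.663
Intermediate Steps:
1/((3764399 - 1488121)*2388672) + 4760928/(1996185 - 1*2074666) = (1/2388672)/2276278 + 4760928/(1996185 - 2074666) = (1/2276278)*(1/2388672) + 4760928/(-78481) = 1/5437281522816 + 4760928*(-1/78481) = 1/5437281522816 - 4760928/78481 = -1991269680450558059/32824868553240192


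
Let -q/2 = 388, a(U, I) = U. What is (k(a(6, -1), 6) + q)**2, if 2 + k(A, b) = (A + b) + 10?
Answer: 571536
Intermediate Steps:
q = -776 (q = -2*388 = -776)
k(A, b) = 8 + A + b (k(A, b) = -2 + ((A + b) + 10) = -2 + (10 + A + b) = 8 + A + b)
(k(a(6, -1), 6) + q)**2 = ((8 + 6 + 6) - 776)**2 = (20 - 776)**2 = (-756)**2 = 571536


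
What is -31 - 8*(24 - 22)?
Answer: -47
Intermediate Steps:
-31 - 8*(24 - 22) = -31 - 8*2 = -31 - 16 = -47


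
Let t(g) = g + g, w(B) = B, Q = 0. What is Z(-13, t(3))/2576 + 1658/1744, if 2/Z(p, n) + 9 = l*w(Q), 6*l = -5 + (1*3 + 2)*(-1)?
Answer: 150139/157941 ≈ 0.95060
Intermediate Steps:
l = -5/3 (l = (-5 + (1*3 + 2)*(-1))/6 = (-5 + (3 + 2)*(-1))/6 = (-5 + 5*(-1))/6 = (-5 - 5)/6 = (⅙)*(-10) = -5/3 ≈ -1.6667)
t(g) = 2*g
Z(p, n) = -2/9 (Z(p, n) = 2/(-9 - 5/3*0) = 2/(-9 + 0) = 2/(-9) = 2*(-⅑) = -2/9)
Z(-13, t(3))/2576 + 1658/1744 = -2/9/2576 + 1658/1744 = -2/9*1/2576 + 1658*(1/1744) = -1/11592 + 829/872 = 150139/157941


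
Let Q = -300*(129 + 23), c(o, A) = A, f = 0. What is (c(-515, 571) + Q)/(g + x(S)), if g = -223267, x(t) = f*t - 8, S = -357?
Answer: 45029/223275 ≈ 0.20167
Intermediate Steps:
Q = -45600 (Q = -300*152 = -45600)
x(t) = -8 (x(t) = 0*t - 8 = 0 - 8 = -8)
(c(-515, 571) + Q)/(g + x(S)) = (571 - 45600)/(-223267 - 8) = -45029/(-223275) = -45029*(-1/223275) = 45029/223275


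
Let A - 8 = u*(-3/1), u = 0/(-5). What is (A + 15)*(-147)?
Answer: -3381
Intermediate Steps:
u = 0 (u = 0*(-⅕) = 0)
A = 8 (A = 8 + 0*(-3/1) = 8 + 0*(-3*1) = 8 + 0*(-3) = 8 + 0 = 8)
(A + 15)*(-147) = (8 + 15)*(-147) = 23*(-147) = -3381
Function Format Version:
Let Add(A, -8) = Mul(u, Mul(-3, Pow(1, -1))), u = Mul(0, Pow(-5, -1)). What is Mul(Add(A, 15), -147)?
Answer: -3381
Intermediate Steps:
u = 0 (u = Mul(0, Rational(-1, 5)) = 0)
A = 8 (A = Add(8, Mul(0, Mul(-3, Pow(1, -1)))) = Add(8, Mul(0, Mul(-3, 1))) = Add(8, Mul(0, -3)) = Add(8, 0) = 8)
Mul(Add(A, 15), -147) = Mul(Add(8, 15), -147) = Mul(23, -147) = -3381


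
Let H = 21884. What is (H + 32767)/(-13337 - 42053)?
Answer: -54651/55390 ≈ -0.98666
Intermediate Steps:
(H + 32767)/(-13337 - 42053) = (21884 + 32767)/(-13337 - 42053) = 54651/(-55390) = 54651*(-1/55390) = -54651/55390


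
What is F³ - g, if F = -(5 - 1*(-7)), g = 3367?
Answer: -5095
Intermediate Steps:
F = -12 (F = -(5 + 7) = -1*12 = -12)
F³ - g = (-12)³ - 1*3367 = -1728 - 3367 = -5095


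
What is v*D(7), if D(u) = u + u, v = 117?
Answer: 1638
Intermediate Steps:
D(u) = 2*u
v*D(7) = 117*(2*7) = 117*14 = 1638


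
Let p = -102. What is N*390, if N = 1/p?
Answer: -65/17 ≈ -3.8235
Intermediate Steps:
N = -1/102 (N = 1/(-102) = -1/102 ≈ -0.0098039)
N*390 = -1/102*390 = -65/17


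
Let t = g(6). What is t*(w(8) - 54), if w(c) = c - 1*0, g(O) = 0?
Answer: 0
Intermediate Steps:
w(c) = c (w(c) = c + 0 = c)
t = 0
t*(w(8) - 54) = 0*(8 - 54) = 0*(-46) = 0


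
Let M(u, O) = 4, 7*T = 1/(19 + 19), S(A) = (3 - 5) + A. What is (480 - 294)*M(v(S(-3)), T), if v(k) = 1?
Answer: 744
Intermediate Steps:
S(A) = -2 + A
T = 1/266 (T = 1/(7*(19 + 19)) = (⅐)/38 = (⅐)*(1/38) = 1/266 ≈ 0.0037594)
(480 - 294)*M(v(S(-3)), T) = (480 - 294)*4 = 186*4 = 744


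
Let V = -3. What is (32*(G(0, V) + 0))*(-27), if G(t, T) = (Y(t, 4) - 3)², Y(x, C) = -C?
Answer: -42336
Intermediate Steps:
G(t, T) = 49 (G(t, T) = (-1*4 - 3)² = (-4 - 3)² = (-7)² = 49)
(32*(G(0, V) + 0))*(-27) = (32*(49 + 0))*(-27) = (32*49)*(-27) = 1568*(-27) = -42336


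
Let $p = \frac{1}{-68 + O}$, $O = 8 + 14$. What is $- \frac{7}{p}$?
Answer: $322$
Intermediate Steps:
$O = 22$
$p = - \frac{1}{46}$ ($p = \frac{1}{-68 + 22} = \frac{1}{-46} = - \frac{1}{46} \approx -0.021739$)
$- \frac{7}{p} = - \frac{7}{- \frac{1}{46}} = \left(-7\right) \left(-46\right) = 322$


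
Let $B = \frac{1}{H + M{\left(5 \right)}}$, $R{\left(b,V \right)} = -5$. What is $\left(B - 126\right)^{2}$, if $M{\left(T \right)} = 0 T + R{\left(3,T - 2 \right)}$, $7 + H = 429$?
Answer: $\frac{2760556681}{173889} \approx 15875.0$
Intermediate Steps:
$H = 422$ ($H = -7 + 429 = 422$)
$M{\left(T \right)} = -5$ ($M{\left(T \right)} = 0 T - 5 = 0 - 5 = -5$)
$B = \frac{1}{417}$ ($B = \frac{1}{422 - 5} = \frac{1}{417} \approx 0.0023981$)
$\left(B - 126\right)^{2} = \left(\frac{1}{417} - 126\right)^{2} = \left(- \frac{52541}{417}\right)^{2} = \frac{2760556681}{173889}$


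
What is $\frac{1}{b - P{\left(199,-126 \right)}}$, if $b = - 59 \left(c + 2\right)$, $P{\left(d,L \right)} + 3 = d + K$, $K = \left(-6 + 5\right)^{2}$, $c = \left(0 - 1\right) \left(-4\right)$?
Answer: $- \frac{1}{551} \approx -0.0018149$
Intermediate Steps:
$c = 4$ ($c = \left(-1\right) \left(-4\right) = 4$)
$K = 1$ ($K = \left(-1\right)^{2} = 1$)
$P{\left(d,L \right)} = -2 + d$ ($P{\left(d,L \right)} = -3 + \left(d + 1\right) = -3 + \left(1 + d\right) = -2 + d$)
$b = -354$ ($b = - 59 \left(4 + 2\right) = \left(-59\right) 6 = -354$)
$\frac{1}{b - P{\left(199,-126 \right)}} = \frac{1}{-354 - \left(-2 + 199\right)} = \frac{1}{-354 - 197} = \frac{1}{-551} = - \frac{1}{551}$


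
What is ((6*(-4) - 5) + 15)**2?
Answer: 196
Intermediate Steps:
((6*(-4) - 5) + 15)**2 = ((-24 - 5) + 15)**2 = (-29 + 15)**2 = (-14)**2 = 196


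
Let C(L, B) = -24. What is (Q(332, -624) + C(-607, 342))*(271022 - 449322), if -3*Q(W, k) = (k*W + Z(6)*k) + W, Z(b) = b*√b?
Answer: -36866021200/3 - 222518400*√6 ≈ -1.2834e+10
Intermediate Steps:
Z(b) = b^(3/2)
Q(W, k) = -W/3 - 2*k*√6 - W*k/3 (Q(W, k) = -((k*W + 6^(3/2)*k) + W)/3 = -((W*k + (6*√6)*k) + W)/3 = -((W*k + 6*k*√6) + W)/3 = -(W + W*k + 6*k*√6)/3 = -W/3 - 2*k*√6 - W*k/3)
(Q(332, -624) + C(-607, 342))*(271022 - 449322) = ((-⅓*332 - 2*(-624)*√6 - ⅓*332*(-624)) - 24)*(271022 - 449322) = ((-332/3 + 1248*√6 + 69056) - 24)*(-178300) = ((206836/3 + 1248*√6) - 24)*(-178300) = (206764/3 + 1248*√6)*(-178300) = -36866021200/3 - 222518400*√6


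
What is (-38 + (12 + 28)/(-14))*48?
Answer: -13728/7 ≈ -1961.1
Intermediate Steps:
(-38 + (12 + 28)/(-14))*48 = (-38 + 40*(-1/14))*48 = (-38 - 20/7)*48 = -286/7*48 = -13728/7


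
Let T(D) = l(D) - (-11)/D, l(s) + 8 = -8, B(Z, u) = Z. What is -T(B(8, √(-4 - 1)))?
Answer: 117/8 ≈ 14.625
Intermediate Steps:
l(s) = -16 (l(s) = -8 - 8 = -16)
T(D) = -16 + 11/D (T(D) = -16 - (-11)/D = -16 + 11/D)
-T(B(8, √(-4 - 1))) = -(-16 + 11/8) = -1*(-117/8) = 117/8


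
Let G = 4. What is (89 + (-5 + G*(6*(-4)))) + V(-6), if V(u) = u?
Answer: -18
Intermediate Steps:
(89 + (-5 + G*(6*(-4)))) + V(-6) = (89 + (-5 + 4*(6*(-4)))) - 6 = (89 + (-5 + 4*(-24))) - 6 = (89 + (-5 - 96)) - 6 = (89 - 101) - 6 = -12 - 6 = -18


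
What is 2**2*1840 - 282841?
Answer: -275481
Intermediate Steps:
2**2*1840 - 282841 = 4*1840 - 282841 = 7360 - 282841 = -275481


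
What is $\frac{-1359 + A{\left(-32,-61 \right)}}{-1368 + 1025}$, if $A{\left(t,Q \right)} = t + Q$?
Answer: $\frac{1452}{343} \approx 4.2332$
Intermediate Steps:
$A{\left(t,Q \right)} = Q + t$
$\frac{-1359 + A{\left(-32,-61 \right)}}{-1368 + 1025} = \frac{-1359 - 93}{-1368 + 1025} = \frac{-1359 - 93}{-343} = \left(-1452\right) \left(- \frac{1}{343}\right) = \frac{1452}{343}$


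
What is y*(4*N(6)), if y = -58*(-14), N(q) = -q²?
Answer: -116928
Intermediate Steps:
y = 812
y*(4*N(6)) = 812*(4*(-1*6²)) = 812*(4*(-1*36)) = 812*(4*(-36)) = 812*(-144) = -116928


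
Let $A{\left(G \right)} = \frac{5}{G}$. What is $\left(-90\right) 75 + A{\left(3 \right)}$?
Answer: $- \frac{20245}{3} \approx -6748.3$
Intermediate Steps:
$\left(-90\right) 75 + A{\left(3 \right)} = \left(-90\right) 75 + \frac{5}{3} = -6750 + 5 \cdot \frac{1}{3} = -6750 + \frac{5}{3} = - \frac{20245}{3}$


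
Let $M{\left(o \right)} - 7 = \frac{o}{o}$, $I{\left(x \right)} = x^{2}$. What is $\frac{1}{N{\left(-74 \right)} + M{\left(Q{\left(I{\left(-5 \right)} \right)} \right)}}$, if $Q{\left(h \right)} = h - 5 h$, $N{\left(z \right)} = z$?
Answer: $- \frac{1}{66} \approx -0.015152$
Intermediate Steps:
$Q{\left(h \right)} = - 4 h$
$M{\left(o \right)} = 8$ ($M{\left(o \right)} = 7 + \frac{o}{o} = 7 + 1 = 8$)
$\frac{1}{N{\left(-74 \right)} + M{\left(Q{\left(I{\left(-5 \right)} \right)} \right)}} = \frac{1}{-74 + 8} = \frac{1}{-66} = - \frac{1}{66}$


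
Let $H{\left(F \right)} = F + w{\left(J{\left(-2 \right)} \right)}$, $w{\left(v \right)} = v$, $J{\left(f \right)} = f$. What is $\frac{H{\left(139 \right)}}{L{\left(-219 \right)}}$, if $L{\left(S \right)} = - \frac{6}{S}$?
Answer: $\frac{10001}{2} \approx 5000.5$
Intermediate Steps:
$H{\left(F \right)} = -2 + F$ ($H{\left(F \right)} = F - 2 = -2 + F$)
$\frac{H{\left(139 \right)}}{L{\left(-219 \right)}} = \frac{-2 + 139}{\left(-6\right) \frac{1}{-219}} = \frac{137}{\left(-6\right) \left(- \frac{1}{219}\right)} = \frac{137}{\frac{2}{73}} = 137 \cdot \frac{73}{2} = \frac{10001}{2}$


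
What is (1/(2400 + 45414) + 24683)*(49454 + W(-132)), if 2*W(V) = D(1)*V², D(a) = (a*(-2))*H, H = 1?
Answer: 18900790302445/23907 ≈ 7.9060e+8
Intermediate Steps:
D(a) = -2*a (D(a) = (a*(-2))*1 = -2*a*1 = -2*a)
W(V) = -V² (W(V) = ((-2*1)*V²)/2 = (-2*V²)/2 = -V²)
(1/(2400 + 45414) + 24683)*(49454 + W(-132)) = (1/(2400 + 45414) + 24683)*(49454 - 1*(-132)²) = (1/47814 + 24683)*(49454 - 1*17424) = (1/47814 + 24683)*(49454 - 17424) = (1180192963/47814)*32030 = 18900790302445/23907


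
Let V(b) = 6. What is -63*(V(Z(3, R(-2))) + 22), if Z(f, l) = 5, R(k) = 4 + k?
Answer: -1764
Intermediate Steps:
-63*(V(Z(3, R(-2))) + 22) = -63*(6 + 22) = -63*28 = -1764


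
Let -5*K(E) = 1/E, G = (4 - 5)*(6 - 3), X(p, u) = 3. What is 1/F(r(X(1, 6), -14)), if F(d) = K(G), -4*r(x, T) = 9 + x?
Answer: 15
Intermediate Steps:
r(x, T) = -9/4 - x/4 (r(x, T) = -(9 + x)/4 = -9/4 - x/4)
G = -3 (G = -1*3 = -3)
K(E) = -1/(5*E)
F(d) = 1/15 (F(d) = -⅕/(-3) = -⅕*(-⅓) = 1/15)
1/F(r(X(1, 6), -14)) = 1/(1/15) = 15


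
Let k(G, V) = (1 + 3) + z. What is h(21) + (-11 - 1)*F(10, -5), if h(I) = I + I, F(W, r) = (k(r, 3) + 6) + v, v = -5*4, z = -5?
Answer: 222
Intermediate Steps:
k(G, V) = -1 (k(G, V) = (1 + 3) - 5 = 4 - 5 = -1)
v = -20
F(W, r) = -15 (F(W, r) = (-1 + 6) - 20 = 5 - 20 = -15)
h(I) = 2*I
h(21) + (-11 - 1)*F(10, -5) = 2*21 + (-11 - 1)*(-15) = 42 - 12*(-15) = 42 + 180 = 222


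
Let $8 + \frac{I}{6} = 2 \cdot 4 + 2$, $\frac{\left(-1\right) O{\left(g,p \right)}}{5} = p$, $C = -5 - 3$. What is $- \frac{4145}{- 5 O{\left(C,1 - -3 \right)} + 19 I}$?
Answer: $- \frac{4145}{328} \approx -12.637$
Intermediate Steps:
$C = -8$ ($C = -5 - 3 = -8$)
$O{\left(g,p \right)} = - 5 p$
$I = 12$ ($I = -48 + 6 \left(2 \cdot 4 + 2\right) = -48 + 6 \left(8 + 2\right) = -48 + 6 \cdot 10 = -48 + 60 = 12$)
$- \frac{4145}{- 5 O{\left(C,1 - -3 \right)} + 19 I} = - \frac{4145}{- 5 \left(- 5 \left(1 - -3\right)\right) + 19 \cdot 12} = - \frac{4145}{- 5 \left(- 5 \left(1 + 3\right)\right) + 228} = - \frac{4145}{- 5 \left(\left(-5\right) 4\right) + 228} = - \frac{4145}{\left(-5\right) \left(-20\right) + 228} = - \frac{4145}{100 + 228} = - \frac{4145}{328}$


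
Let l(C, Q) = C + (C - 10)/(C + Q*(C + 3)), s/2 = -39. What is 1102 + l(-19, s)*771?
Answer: -16671622/1229 ≈ -13565.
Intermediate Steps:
s = -78 (s = 2*(-39) = -78)
l(C, Q) = C + (-10 + C)/(C + Q*(3 + C))
1102 + l(-19, s)*771 = 1102 + ((-10 - 19 + (-19)² - 78*(-19)² + 3*(-19)*(-78))/(-19 + 3*(-78) - 19*(-78)))*771 = 1102 + ((-10 - 19 + 361 - 78*361 + 4446)/(-19 - 234 + 1482))*771 = 1102 + ((-10 - 19 + 361 - 28158 + 4446)/1229)*771 = 1102 + ((1/1229)*(-23380))*771 = 1102 - 23380/1229*771 = 1102 - 18025980/1229 = -16671622/1229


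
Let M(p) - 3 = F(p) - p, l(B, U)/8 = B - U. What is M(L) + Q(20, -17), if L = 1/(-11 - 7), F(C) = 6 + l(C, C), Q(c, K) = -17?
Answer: -143/18 ≈ -7.9444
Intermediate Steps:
l(B, U) = -8*U + 8*B (l(B, U) = 8*(B - U) = -8*U + 8*B)
F(C) = 6 (F(C) = 6 + (-8*C + 8*C) = 6 + 0 = 6)
L = -1/18 (L = 1/(-18) = -1/18 ≈ -0.055556)
M(p) = 9 - p (M(p) = 3 + (6 - p) = 9 - p)
M(L) + Q(20, -17) = (9 - 1*(-1/18)) - 17 = (9 + 1/18) - 17 = 163/18 - 17 = -143/18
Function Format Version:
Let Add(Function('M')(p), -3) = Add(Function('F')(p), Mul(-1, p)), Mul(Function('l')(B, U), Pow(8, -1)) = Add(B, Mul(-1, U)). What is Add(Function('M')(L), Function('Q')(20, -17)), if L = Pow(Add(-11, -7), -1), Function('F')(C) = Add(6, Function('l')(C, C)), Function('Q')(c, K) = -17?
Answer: Rational(-143, 18) ≈ -7.9444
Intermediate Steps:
Function('l')(B, U) = Add(Mul(-8, U), Mul(8, B)) (Function('l')(B, U) = Mul(8, Add(B, Mul(-1, U))) = Add(Mul(-8, U), Mul(8, B)))
Function('F')(C) = 6 (Function('F')(C) = Add(6, Add(Mul(-8, C), Mul(8, C))) = Add(6, 0) = 6)
L = Rational(-1, 18) (L = Pow(-18, -1) = Rational(-1, 18) ≈ -0.055556)
Function('M')(p) = Add(9, Mul(-1, p)) (Function('M')(p) = Add(3, Add(6, Mul(-1, p))) = Add(9, Mul(-1, p)))
Add(Function('M')(L), Function('Q')(20, -17)) = Add(Add(9, Mul(-1, Rational(-1, 18))), -17) = Add(Add(9, Rational(1, 18)), -17) = Add(Rational(163, 18), -17) = Rational(-143, 18)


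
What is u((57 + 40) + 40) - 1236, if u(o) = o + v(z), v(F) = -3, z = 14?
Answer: -1102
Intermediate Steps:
u(o) = -3 + o (u(o) = o - 3 = -3 + o)
u((57 + 40) + 40) - 1236 = (-3 + ((57 + 40) + 40)) - 1236 = (-3 + (97 + 40)) - 1236 = (-3 + 137) - 1236 = 134 - 1236 = -1102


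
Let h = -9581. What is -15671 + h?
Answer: -25252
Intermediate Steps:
-15671 + h = -15671 - 9581 = -25252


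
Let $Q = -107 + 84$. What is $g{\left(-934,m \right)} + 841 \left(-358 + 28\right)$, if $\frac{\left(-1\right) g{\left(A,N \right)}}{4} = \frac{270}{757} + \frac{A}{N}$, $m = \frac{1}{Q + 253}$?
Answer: $\frac{440383670}{757} \approx 5.8175 \cdot 10^{5}$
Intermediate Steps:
$Q = -23$
$m = \frac{1}{230}$ ($m = \frac{1}{-23 + 253} = \frac{1}{230} \approx 0.0043478$)
$g{\left(A,N \right)} = - \frac{1080}{757} - \frac{4 A}{N}$ ($g{\left(A,N \right)} = - 4 \left(\frac{270}{757} + \frac{A}{N}\right) = - \frac{1080}{757} - \frac{4 A}{N}$)
$g{\left(-934,m \right)} + 841 \left(-358 + 28\right) = \left(- \frac{1080}{757} - - 3736 \frac{1}{\frac{1}{230}}\right) + 841 \left(-358 + 28\right) = \left(- \frac{1080}{757} - \left(-3736\right) 230\right) + 841 \left(-330\right) = \left(- \frac{1080}{757} + 859280\right) - 277530 = \frac{650473880}{757} - 277530 = \frac{440383670}{757}$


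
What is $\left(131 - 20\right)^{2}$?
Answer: $12321$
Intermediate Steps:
$\left(131 - 20\right)^{2} = 111^{2} = 12321$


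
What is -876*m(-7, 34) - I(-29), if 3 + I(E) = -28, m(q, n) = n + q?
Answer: -23621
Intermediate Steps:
I(E) = -31 (I(E) = -3 - 28 = -31)
-876*m(-7, 34) - I(-29) = -876*(34 - 7) - 1*(-31) = -876*27 + 31 = -23652 + 31 = -23621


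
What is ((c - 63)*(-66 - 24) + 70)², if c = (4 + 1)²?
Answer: 12180100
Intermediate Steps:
c = 25 (c = 5² = 25)
((c - 63)*(-66 - 24) + 70)² = ((25 - 63)*(-66 - 24) + 70)² = (-38*(-90) + 70)² = (3420 + 70)² = 3490² = 12180100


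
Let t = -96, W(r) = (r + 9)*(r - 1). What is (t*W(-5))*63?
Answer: 145152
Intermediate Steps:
W(r) = (-1 + r)*(9 + r) (W(r) = (9 + r)*(-1 + r) = (-1 + r)*(9 + r))
(t*W(-5))*63 = -96*(-9 + (-5)² + 8*(-5))*63 = -96*(-9 + 25 - 40)*63 = -96*(-24)*63 = 2304*63 = 145152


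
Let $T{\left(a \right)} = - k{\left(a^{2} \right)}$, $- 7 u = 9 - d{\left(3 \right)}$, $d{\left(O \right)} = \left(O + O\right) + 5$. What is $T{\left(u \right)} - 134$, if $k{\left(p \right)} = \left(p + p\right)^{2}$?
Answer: $- \frac{321798}{2401} \approx -134.03$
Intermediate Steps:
$d{\left(O \right)} = 5 + 2 O$ ($d{\left(O \right)} = 2 O + 5 = 5 + 2 O$)
$k{\left(p \right)} = 4 p^{2}$ ($k{\left(p \right)} = \left(2 p\right)^{2} = 4 p^{2}$)
$u = \frac{2}{7}$ ($u = - \frac{9 - \left(5 + 2 \cdot 3\right)}{7} = - \frac{9 - \left(5 + 6\right)}{7} = - \frac{9 - 11}{7} = \left(- \frac{1}{7}\right) \left(-2\right) = \frac{2}{7} \approx 0.28571$)
$T{\left(a \right)} = - 4 a^{4}$ ($T{\left(a \right)} = - 4 \left(a^{2}\right)^{2} = - 4 a^{4}$)
$T{\left(u \right)} - 134 = - 4 \left(\frac{2}{7}\right)^{4} - 134 = \left(-4\right) \frac{16}{2401} - 134 = - \frac{64}{2401} - 134 = - \frac{321798}{2401}$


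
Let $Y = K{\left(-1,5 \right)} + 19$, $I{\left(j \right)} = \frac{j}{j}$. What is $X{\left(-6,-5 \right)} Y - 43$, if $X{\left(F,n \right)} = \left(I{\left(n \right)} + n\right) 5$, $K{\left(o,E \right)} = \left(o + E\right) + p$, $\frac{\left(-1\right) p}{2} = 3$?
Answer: $-383$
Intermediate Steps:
$p = -6$ ($p = \left(-2\right) 3 = -6$)
$I{\left(j \right)} = 1$
$K{\left(o,E \right)} = -6 + E + o$ ($K{\left(o,E \right)} = \left(o + E\right) - 6 = \left(E + o\right) - 6 = -6 + E + o$)
$Y = 17$ ($Y = \left(-6 + 5 - 1\right) + 19 = -2 + 19 = 17$)
$X{\left(F,n \right)} = 5 + 5 n$ ($X{\left(F,n \right)} = \left(1 + n\right) 5 = 5 + 5 n$)
$X{\left(-6,-5 \right)} Y - 43 = \left(5 + 5 \left(-5\right)\right) 17 - 43 = \left(5 - 25\right) 17 - 43 = \left(-20\right) 17 - 43 = -340 - 43 = -383$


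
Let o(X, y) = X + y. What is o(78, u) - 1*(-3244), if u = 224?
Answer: 3546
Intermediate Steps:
o(78, u) - 1*(-3244) = (78 + 224) - 1*(-3244) = 302 + 3244 = 3546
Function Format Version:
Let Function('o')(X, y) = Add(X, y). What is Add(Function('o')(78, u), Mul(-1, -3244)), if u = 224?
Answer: 3546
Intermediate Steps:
Add(Function('o')(78, u), Mul(-1, -3244)) = Add(Add(78, 224), Mul(-1, -3244)) = Add(302, 3244) = 3546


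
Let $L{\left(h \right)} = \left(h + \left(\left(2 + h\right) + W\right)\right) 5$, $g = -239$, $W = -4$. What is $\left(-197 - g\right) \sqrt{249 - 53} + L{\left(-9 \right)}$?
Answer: $488$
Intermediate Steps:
$L{\left(h \right)} = -10 + 10 h$ ($L{\left(h \right)} = \left(h + \left(\left(2 + h\right) - 4\right)\right) 5 = \left(h + \left(-2 + h\right)\right) 5 = \left(-2 + 2 h\right) 5 = -10 + 10 h$)
$\left(-197 - g\right) \sqrt{249 - 53} + L{\left(-9 \right)} = \left(-197 - -239\right) \sqrt{249 - 53} + \left(-10 + 10 \left(-9\right)\right) = \left(-197 + 239\right) \sqrt{196} - 100 = 42 \cdot 14 - 100 = 588 - 100 = 488$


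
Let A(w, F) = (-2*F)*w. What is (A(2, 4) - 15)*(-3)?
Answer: 93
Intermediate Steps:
A(w, F) = -2*F*w
(A(2, 4) - 15)*(-3) = (-2*4*2 - 15)*(-3) = (-16 - 15)*(-3) = -31*(-3) = 93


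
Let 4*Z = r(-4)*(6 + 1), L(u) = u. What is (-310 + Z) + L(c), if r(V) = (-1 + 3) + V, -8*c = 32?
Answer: -635/2 ≈ -317.50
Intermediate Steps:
c = -4 (c = -⅛*32 = -4)
r(V) = 2 + V
Z = -7/2 (Z = ((2 - 4)*(6 + 1))/4 = (-2*7)/4 = (¼)*(-14) = -7/2 ≈ -3.5000)
(-310 + Z) + L(c) = (-310 - 7/2) - 4 = -627/2 - 4 = -635/2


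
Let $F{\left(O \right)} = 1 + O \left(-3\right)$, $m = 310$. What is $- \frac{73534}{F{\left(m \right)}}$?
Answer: $\frac{73534}{929} \approx 79.154$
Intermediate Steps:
$F{\left(O \right)} = 1 - 3 O$
$- \frac{73534}{F{\left(m \right)}} = - \frac{73534}{1 - 930} = - \frac{73534}{-929} = \left(-73534\right) \left(- \frac{1}{929}\right) = \frac{73534}{929}$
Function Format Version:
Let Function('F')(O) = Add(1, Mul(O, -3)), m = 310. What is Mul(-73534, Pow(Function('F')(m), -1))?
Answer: Rational(73534, 929) ≈ 79.154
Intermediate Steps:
Function('F')(O) = Add(1, Mul(-3, O))
Mul(-73534, Pow(Function('F')(m), -1)) = Mul(-73534, Pow(Add(1, Mul(-3, 310)), -1)) = Mul(-73534, Pow(Add(1, -930), -1)) = Mul(-73534, Pow(-929, -1)) = Mul(-73534, Rational(-1, 929)) = Rational(73534, 929)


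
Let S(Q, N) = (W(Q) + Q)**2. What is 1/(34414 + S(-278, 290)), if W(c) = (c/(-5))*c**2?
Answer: 25/461543437068194 ≈ 5.4166e-14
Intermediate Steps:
W(c) = -c**3/5 (W(c) = (c*(-1/5))*c**2 = (-c/5)*c**2 = -c**3/5)
S(Q, N) = (Q - Q**3/5)**2 (S(Q, N) = (-Q**3/5 + Q)**2 = (Q - Q**3/5)**2)
1/(34414 + S(-278, 290)) = 1/(34414 + (1/25)*(-278)**2*(-5 + (-278)**2)**2) = 1/(34414 + (1/25)*77284*(-5 + 77284)**2) = 1/(34414 + (1/25)*77284*77279**2) = 1/(34414 + (1/25)*77284*5972043841) = 1/(34414 + 461543436207844/25) = 1/(461543437068194/25) = 25/461543437068194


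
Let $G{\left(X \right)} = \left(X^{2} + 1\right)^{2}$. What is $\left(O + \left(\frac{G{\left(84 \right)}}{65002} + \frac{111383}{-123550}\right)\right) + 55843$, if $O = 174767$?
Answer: $\frac{9480479313404}{40974475} \approx 2.3138 \cdot 10^{5}$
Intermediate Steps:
$G{\left(X \right)} = \left(1 + X^{2}\right)^{2}$
$\left(O + \left(\frac{G{\left(84 \right)}}{65002} + \frac{111383}{-123550}\right)\right) + 55843 = \left(174767 + \left(\frac{\left(1 + 84^{2}\right)^{2}}{65002} + \frac{111383}{-123550}\right)\right) + 55843 = \left(174767 + \left(\left(1 + 7056\right)^{2} \cdot \frac{1}{65002} + 111383 \left(- \frac{1}{123550}\right)\right)\right) + 55843 = \left(174767 - \left(\frac{111383}{123550} - 7057^{2} \cdot \frac{1}{65002}\right)\right) + 55843 = \left(174767 + \left(49801249 \cdot \frac{1}{65002} - \frac{111383}{123550}\right)\right) + 55843 = \left(174767 + \left(\frac{49801249}{65002} - \frac{111383}{123550}\right)\right) + 55843 = \left(174767 + \frac{31355633654}{40974475}\right) + 55843 = \frac{7192341705979}{40974475} + 55843 = \frac{9480479313404}{40974475}$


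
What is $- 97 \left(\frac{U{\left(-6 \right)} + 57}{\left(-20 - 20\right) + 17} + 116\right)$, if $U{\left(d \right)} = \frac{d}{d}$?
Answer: $- \frac{253170}{23} \approx -11007.0$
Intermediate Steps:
$U{\left(d \right)} = 1$
$- 97 \left(\frac{U{\left(-6 \right)} + 57}{\left(-20 - 20\right) + 17} + 116\right) = - 97 \left(\frac{1 + 57}{\left(-20 - 20\right) + 17} + 116\right) = - 97 \left(\frac{58}{\left(-20 - 20\right) + 17} + 116\right) = - 97 \left(\frac{58}{-40 + 17} + 116\right) = - 97 \left(\frac{58}{-23} + 116\right) = - 97 \left(58 \left(- \frac{1}{23}\right) + 116\right) = - 97 \left(- \frac{58}{23} + 116\right) = \left(-97\right) \frac{2610}{23} = - \frac{253170}{23}$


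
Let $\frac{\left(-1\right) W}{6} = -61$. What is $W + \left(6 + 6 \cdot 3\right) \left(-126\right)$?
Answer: $-2658$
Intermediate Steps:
$W = 366$ ($W = \left(-6\right) \left(-61\right) = 366$)
$W + \left(6 + 6 \cdot 3\right) \left(-126\right) = 366 + \left(6 + 6 \cdot 3\right) \left(-126\right) = 366 + \left(6 + 18\right) \left(-126\right) = 366 + 24 \left(-126\right) = 366 - 3024 = -2658$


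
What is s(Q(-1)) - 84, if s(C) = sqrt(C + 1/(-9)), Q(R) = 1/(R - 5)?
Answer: -84 + I*sqrt(10)/6 ≈ -84.0 + 0.52705*I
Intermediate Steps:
Q(R) = 1/(-5 + R)
s(C) = sqrt(-1/9 + C) (s(C) = sqrt(C - 1/9) = sqrt(-1/9 + C))
s(Q(-1)) - 84 = sqrt(-1 + 9/(-5 - 1))/3 - 84 = sqrt(-1 + 9/(-6))/3 - 84 = sqrt(-1 + 9*(-1/6))/3 - 84 = sqrt(-1 - 3/2)/3 - 84 = sqrt(-5/2)/3 - 84 = (I*sqrt(10)/2)/3 - 84 = I*sqrt(10)/6 - 84 = -84 + I*sqrt(10)/6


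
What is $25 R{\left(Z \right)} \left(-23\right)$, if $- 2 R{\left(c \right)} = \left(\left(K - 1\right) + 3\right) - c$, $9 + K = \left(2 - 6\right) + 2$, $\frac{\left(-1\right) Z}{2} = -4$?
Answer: $- \frac{9775}{2} \approx -4887.5$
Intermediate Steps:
$Z = 8$ ($Z = \left(-2\right) \left(-4\right) = 8$)
$K = -11$ ($K = -9 + \left(\left(2 - 6\right) + 2\right) = -9 + \left(-4 + 2\right) = -9 - 2 = -11$)
$R{\left(c \right)} = \frac{9}{2} + \frac{c}{2}$ ($R{\left(c \right)} = - \frac{\left(\left(-11 - 1\right) + 3\right) - c}{2} = - \frac{\left(-12 + 3\right) - c}{2} = - \frac{-9 - c}{2} = \frac{9}{2} + \frac{c}{2}$)
$25 R{\left(Z \right)} \left(-23\right) = 25 \left(\frac{9}{2} + \frac{1}{2} \cdot 8\right) \left(-23\right) = 25 \left(\frac{9}{2} + 4\right) \left(-23\right) = 25 \cdot \frac{17}{2} \left(-23\right) = \frac{425}{2} \left(-23\right) = - \frac{9775}{2}$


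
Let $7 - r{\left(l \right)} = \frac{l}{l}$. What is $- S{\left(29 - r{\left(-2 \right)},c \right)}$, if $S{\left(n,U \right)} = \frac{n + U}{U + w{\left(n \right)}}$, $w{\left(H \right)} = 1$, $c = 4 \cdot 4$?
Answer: $- \frac{39}{17} \approx -2.2941$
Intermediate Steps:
$c = 16$
$r{\left(l \right)} = 6$ ($r{\left(l \right)} = 7 - \frac{l}{l} = 7 - 1 = 6$)
$S{\left(n,U \right)} = \frac{U + n}{1 + U}$ ($S{\left(n,U \right)} = \frac{n + U}{U + 1} = \frac{U + n}{1 + U}$)
$- S{\left(29 - r{\left(-2 \right)},c \right)} = - \frac{16 + \left(29 - 6\right)}{1 + 16} = - \frac{16 + \left(29 - 6\right)}{17} = - \frac{16 + 23}{17} = - \frac{39}{17}$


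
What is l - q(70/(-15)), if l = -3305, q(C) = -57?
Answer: -3248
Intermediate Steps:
l - q(70/(-15)) = -3305 - 1*(-57) = -3305 + 57 = -3248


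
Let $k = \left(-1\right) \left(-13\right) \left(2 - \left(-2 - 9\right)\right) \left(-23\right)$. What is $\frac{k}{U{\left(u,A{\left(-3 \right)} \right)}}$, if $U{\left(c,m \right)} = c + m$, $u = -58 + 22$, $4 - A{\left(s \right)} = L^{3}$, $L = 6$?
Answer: $\frac{3887}{248} \approx 15.673$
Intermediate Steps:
$A{\left(s \right)} = -212$ ($A{\left(s \right)} = 4 - 6^{3} = 4 - 216 = -212$)
$u = -36$
$k = -3887$ ($k = 13 \left(2 - \left(-2 - 9\right)\right) \left(-23\right) = 13 \left(2 - -11\right) \left(-23\right) = 13 \left(2 + 11\right) \left(-23\right) = 13 \cdot 13 \left(-23\right) = 169 \left(-23\right) = -3887$)
$\frac{k}{U{\left(u,A{\left(-3 \right)} \right)}} = - \frac{3887}{-36 - 212} = - \frac{3887}{-248} = \left(-3887\right) \left(- \frac{1}{248}\right) = \frac{3887}{248}$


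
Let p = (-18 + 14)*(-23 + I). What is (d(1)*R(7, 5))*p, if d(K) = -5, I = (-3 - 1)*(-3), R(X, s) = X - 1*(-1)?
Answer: -1760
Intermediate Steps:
R(X, s) = 1 + X (R(X, s) = X + 1 = 1 + X)
I = 12 (I = -4*(-3) = 12)
p = 44 (p = (-18 + 14)*(-23 + 12) = -4*(-11) = 44)
(d(1)*R(7, 5))*p = -5*(1 + 7)*44 = -5*8*44 = -40*44 = -1760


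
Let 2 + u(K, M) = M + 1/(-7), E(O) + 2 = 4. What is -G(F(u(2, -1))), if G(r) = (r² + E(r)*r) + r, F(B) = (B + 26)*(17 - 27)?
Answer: -2526400/49 ≈ -51559.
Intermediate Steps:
E(O) = 2 (E(O) = -2 + 4 = 2)
u(K, M) = -15/7 + M (u(K, M) = -2 + (M + 1/(-7)) = -2 + (M - ⅐) = -2 + (-⅐ + M) = -15/7 + M)
F(B) = -260 - 10*B (F(B) = (26 + B)*(-10) = -260 - 10*B)
G(r) = r² + 3*r (G(r) = (r² + 2*r) + r = r² + 3*r)
-G(F(u(2, -1))) = -(-260 - 10*(-15/7 - 1))*(3 + (-260 - 10*(-15/7 - 1))) = -(-260 - 10*(-22/7))*(3 + (-260 - 10*(-22/7))) = -(-260 + 220/7)*(3 + (-260 + 220/7)) = -(-1600)*(3 - 1600/7)/7 = -(-1600)*(-1579)/(7*7) = -1*2526400/49 = -2526400/49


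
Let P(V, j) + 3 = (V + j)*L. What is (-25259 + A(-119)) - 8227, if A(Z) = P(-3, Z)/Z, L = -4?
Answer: -3985319/119 ≈ -33490.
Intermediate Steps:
P(V, j) = -3 - 4*V - 4*j (P(V, j) = -3 + (V + j)*(-4) = -3 + (-4*V - 4*j) = -3 - 4*V - 4*j)
A(Z) = (9 - 4*Z)/Z (A(Z) = (-3 - 4*(-3) - 4*Z)/Z = (-3 + 12 - 4*Z)/Z = (9 - 4*Z)/Z)
(-25259 + A(-119)) - 8227 = (-25259 + (-4 + 9/(-119))) - 8227 = (-25259 + (-4 + 9*(-1/119))) - 8227 = (-25259 + (-4 - 9/119)) - 8227 = (-25259 - 485/119) - 8227 = -3006306/119 - 8227 = -3985319/119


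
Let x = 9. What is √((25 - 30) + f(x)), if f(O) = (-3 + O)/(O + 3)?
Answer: 3*I*√2/2 ≈ 2.1213*I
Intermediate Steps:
f(O) = (-3 + O)/(3 + O)
√((25 - 30) + f(x)) = √((25 - 30) + (-3 + 9)/(3 + 9)) = √(-5 + 6/12) = √(-5 + (1/12)*6) = √(-5 + ½) = √(-9/2) = 3*I*√2/2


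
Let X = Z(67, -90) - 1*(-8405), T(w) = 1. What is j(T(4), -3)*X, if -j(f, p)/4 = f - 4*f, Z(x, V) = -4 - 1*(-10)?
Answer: 100932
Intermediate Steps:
Z(x, V) = 6 (Z(x, V) = -4 + 10 = 6)
j(f, p) = 12*f (j(f, p) = -4*(f - 4*f) = -(-12)*f = 12*f)
X = 8411 (X = 6 - 1*(-8405) = 6 + 8405 = 8411)
j(T(4), -3)*X = (12*1)*8411 = 12*8411 = 100932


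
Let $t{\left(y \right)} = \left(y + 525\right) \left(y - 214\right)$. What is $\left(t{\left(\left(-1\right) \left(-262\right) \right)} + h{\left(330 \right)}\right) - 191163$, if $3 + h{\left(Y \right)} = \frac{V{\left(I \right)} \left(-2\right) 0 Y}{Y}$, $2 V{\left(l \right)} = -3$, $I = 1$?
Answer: $-153390$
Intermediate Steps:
$V{\left(l \right)} = - \frac{3}{2}$ ($V{\left(l \right)} = \frac{1}{2} \left(-3\right) = - \frac{3}{2}$)
$t{\left(y \right)} = \left(-214 + y\right) \left(525 + y\right)$ ($t{\left(y \right)} = \left(525 + y\right) \left(-214 + y\right) = \left(-214 + y\right) \left(525 + y\right)$)
$h{\left(Y \right)} = -3$ ($h{\left(Y \right)} = -3 + \frac{\left(- \frac{3}{2}\right) \left(-2\right) 0 Y}{Y} = -3 + \frac{3 \cdot 0}{Y} = -3 + \frac{0}{Y} = -3 + 0 = -3$)
$\left(t{\left(\left(-1\right) \left(-262\right) \right)} + h{\left(330 \right)}\right) - 191163 = \left(\left(-112350 + \left(\left(-1\right) \left(-262\right)\right)^{2} + 311 \left(\left(-1\right) \left(-262\right)\right)\right) - 3\right) - 191163 = \left(\left(-112350 + 262^{2} + 311 \cdot 262\right) - 3\right) - 191163 = \left(\left(-112350 + 68644 + 81482\right) - 3\right) - 191163 = \left(37776 - 3\right) - 191163 = 37773 - 191163 = -153390$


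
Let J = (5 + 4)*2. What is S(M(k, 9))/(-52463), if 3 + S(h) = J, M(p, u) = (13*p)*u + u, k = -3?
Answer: -15/52463 ≈ -0.00028592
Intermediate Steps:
M(p, u) = u + 13*p*u (M(p, u) = 13*p*u + u = u + 13*p*u)
J = 18 (J = 9*2 = 18)
S(h) = 15 (S(h) = -3 + 18 = 15)
S(M(k, 9))/(-52463) = 15/(-52463) = 15*(-1/52463) = -15/52463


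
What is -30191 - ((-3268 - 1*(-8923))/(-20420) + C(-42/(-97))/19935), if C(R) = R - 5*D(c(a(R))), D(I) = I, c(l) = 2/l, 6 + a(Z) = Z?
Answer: -6437407296329879/213224680260 ≈ -30191.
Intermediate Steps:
a(Z) = -6 + Z
C(R) = R - 10/(-6 + R)
-30191 - ((-3268 - 1*(-8923))/(-20420) + C(-42/(-97))/19935) = -30191 - ((-3268 - 1*(-8923))/(-20420) + ((-10 + (-42/(-97))*(-6 - 42/(-97)))/(-6 - 42/(-97)))/19935) = -30191 - ((-3268 + 8923)*(-1/20420) + ((-10 + (-42*(-1/97))*(-6 - 42*(-1/97)))/(-6 - 42*(-1/97)))*(1/19935)) = -30191 - (5655*(-1/20420) + ((-10 + 42*(-6 + 42/97)/97)/(-6 + 42/97))*(1/19935)) = -30191 - (-1131/4084 + ((-10 + (42/97)*(-540/97))/(-540/97))*(1/19935)) = -30191 - (-1131/4084 - 97*(-10 - 22680/9409)/540*(1/19935)) = -30191 - (-1131/4084 - 97/540*(-116770/9409)*(1/19935)) = -30191 - (-1131/4084 + (11677/5238)*(1/19935)) = -30191 - (-1131/4084 + 11677/104419530) = -30191 - 1*(-59025399781/213224680260) = -30191 + 59025399781/213224680260 = -6437407296329879/213224680260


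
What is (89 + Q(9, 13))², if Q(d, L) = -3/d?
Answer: 70756/9 ≈ 7861.8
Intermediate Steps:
(89 + Q(9, 13))² = (89 - 3/9)² = (89 - 3*⅑)² = (89 - ⅓)² = (266/3)² = 70756/9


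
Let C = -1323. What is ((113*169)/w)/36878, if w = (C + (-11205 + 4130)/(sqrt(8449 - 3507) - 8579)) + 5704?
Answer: 1539587346652342/13027513996469300773 - 135111275*sqrt(4942)/52110055985877203092 ≈ 0.00011818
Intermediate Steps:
w = 4381 - 7075/(-8579 + sqrt(4942)) (w = (-1323 + (-11205 + 4130)/(sqrt(8449 - 3507) - 8579)) + 5704 = (-1323 - 7075/(sqrt(4942) - 8579)) + 5704 = (-1323 - 7075/(-8579 + sqrt(4942))) + 5704 = 4381 - 7075/(-8579 + sqrt(4942)) ≈ 4381.8)
((113*169)/w)/36878 = ((113*169)/(322477320344/73594299 + 7075*sqrt(4942)/73594299))/36878 = (19097/(322477320344/73594299 + 7075*sqrt(4942)/73594299))*(1/36878) = 19097/(36878*(322477320344/73594299 + 7075*sqrt(4942)/73594299))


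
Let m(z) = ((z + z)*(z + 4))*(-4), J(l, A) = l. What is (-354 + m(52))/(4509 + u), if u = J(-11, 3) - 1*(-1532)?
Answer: -2365/603 ≈ -3.9221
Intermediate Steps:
u = 1521 (u = -11 - 1*(-1532) = -11 + 1532 = 1521)
m(z) = -8*z*(4 + z) (m(z) = ((2*z)*(4 + z))*(-4) = (2*z*(4 + z))*(-4) = -8*z*(4 + z))
(-354 + m(52))/(4509 + u) = (-354 - 8*52*(4 + 52))/(4509 + 1521) = (-354 - 8*52*56)/6030 = (-354 - 23296)*(1/6030) = -23650*1/6030 = -2365/603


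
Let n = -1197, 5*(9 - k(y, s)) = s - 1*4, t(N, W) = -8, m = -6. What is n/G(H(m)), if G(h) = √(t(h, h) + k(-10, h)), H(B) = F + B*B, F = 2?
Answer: 1197*I*√145/29 ≈ 497.03*I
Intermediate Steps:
H(B) = 2 + B² (H(B) = 2 + B*B = 2 + B²)
k(y, s) = 49/5 - s/5 (k(y, s) = 9 - (s - 1*4)/5 = 9 - (s - 4)/5 = 9 - (-4 + s)/5 = 9 + (⅘ - s/5) = 49/5 - s/5)
G(h) = √(9/5 - h/5) (G(h) = √(-8 + (49/5 - h/5)) = √(9/5 - h/5))
n/G(H(m)) = -1197*5/√(45 - 5*(2 + (-6)²)) = -1197*5/√(45 - 5*(2 + 36)) = -1197*5/√(45 - 5*38) = -1197*5/√(45 - 190) = -1197*(-I*√145/29) = -(-1197)*I*√145/29 = 1197*I*√145/29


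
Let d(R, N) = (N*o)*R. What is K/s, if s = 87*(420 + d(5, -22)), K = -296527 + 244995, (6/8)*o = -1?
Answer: -12883/12325 ≈ -1.0453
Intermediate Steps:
o = -4/3 (o = (4/3)*(-1) = -4/3 ≈ -1.3333)
K = -51532
d(R, N) = -4*N*R/3 (d(R, N) = (N*(-4/3))*R = (-4*N/3)*R = -4*N*R/3)
s = 49300 (s = 87*(420 - 4/3*(-22)*5) = 87*(420 + 440/3) = 87*(1700/3) = 49300)
K/s = -51532/49300 = -51532*1/49300 = -12883/12325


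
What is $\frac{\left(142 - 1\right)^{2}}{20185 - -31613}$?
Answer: $\frac{6627}{17266} \approx 0.38382$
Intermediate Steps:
$\frac{\left(142 - 1\right)^{2}}{20185 - -31613} = \frac{141^{2}}{20185 + 31613} = \frac{19881}{51798} = 19881 \cdot \frac{1}{51798} = \frac{6627}{17266}$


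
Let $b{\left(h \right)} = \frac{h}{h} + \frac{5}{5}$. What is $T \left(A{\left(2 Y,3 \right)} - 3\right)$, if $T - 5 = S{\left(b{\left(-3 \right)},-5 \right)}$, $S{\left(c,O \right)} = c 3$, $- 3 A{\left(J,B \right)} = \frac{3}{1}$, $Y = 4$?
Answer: $-44$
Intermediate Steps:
$A{\left(J,B \right)} = -1$ ($A{\left(J,B \right)} = - \frac{3 \cdot 1^{-1}}{3} = - \frac{3 \cdot 1}{3} = \left(- \frac{1}{3}\right) 3 = -1$)
$b{\left(h \right)} = 2$ ($b{\left(h \right)} = 1 + 5 \cdot \frac{1}{5} = 1 + 1 = 2$)
$S{\left(c,O \right)} = 3 c$
$T = 11$ ($T = 5 + 3 \cdot 2 = 5 + 6 = 11$)
$T \left(A{\left(2 Y,3 \right)} - 3\right) = 11 \left(-1 - 3\right) = 11 \left(-4\right) = -44$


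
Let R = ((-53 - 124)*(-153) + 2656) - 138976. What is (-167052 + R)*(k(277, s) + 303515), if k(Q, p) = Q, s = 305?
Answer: -83934995472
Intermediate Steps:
R = -109239 (R = (-177*(-153) + 2656) - 138976 = (27081 + 2656) - 138976 = 29737 - 138976 = -109239)
(-167052 + R)*(k(277, s) + 303515) = (-167052 - 109239)*(277 + 303515) = -276291*303792 = -83934995472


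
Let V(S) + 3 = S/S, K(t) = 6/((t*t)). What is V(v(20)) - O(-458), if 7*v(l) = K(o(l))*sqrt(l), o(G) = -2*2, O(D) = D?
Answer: 456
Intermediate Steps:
o(G) = -4
K(t) = 6/t**2 (K(t) = 6/(t**2) = 6/t**2)
v(l) = 3*sqrt(l)/56 (v(l) = ((6/(-4)**2)*sqrt(l))/7 = ((6*(1/16))*sqrt(l))/7 = (3*sqrt(l)/8)/7 = 3*sqrt(l)/56)
V(S) = -2 (V(S) = -3 + S/S = -3 + 1 = -2)
V(v(20)) - O(-458) = -2 - 1*(-458) = -2 + 458 = 456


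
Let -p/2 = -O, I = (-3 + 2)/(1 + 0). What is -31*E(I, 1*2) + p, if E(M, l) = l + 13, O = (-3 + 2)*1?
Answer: -467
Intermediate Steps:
I = -1 (I = -1/1 = -1*1 = -1)
O = -1 (O = -1*1 = -1)
E(M, l) = 13 + l
p = -2 (p = -(-2)*(-1) = -2*1 = -2)
-31*E(I, 1*2) + p = -31*(13 + 1*2) - 2 = -31*(13 + 2) - 2 = -31*15 - 2 = -465 - 2 = -467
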